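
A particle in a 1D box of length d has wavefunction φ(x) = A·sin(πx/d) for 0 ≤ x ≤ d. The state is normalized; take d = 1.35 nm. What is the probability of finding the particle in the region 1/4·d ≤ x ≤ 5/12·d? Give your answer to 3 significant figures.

P ≈ 0.246

|φ|² is the probability density, so P = ∫_{1/4·d}^{5/12·d} |φ|² dx.
Since A² = 1/(d/2), this is the region integral divided by the full normalization integral.
Substituting u = x/d, A² and the length scale cancel in the ratio: P = ∫_{1/4}^{5/12} sin(π·u)^2 du / ∫_{0}^{1} sin(π·u)^2 du.
Using ∫ sin(π·u)^2 du = u/2 - sin(2·π·u)/(4·π), the numerator is 1/(8·π) + 1/12 and the denominator is 1/2.
This works out to P = (3 + 2·π)/(12·π).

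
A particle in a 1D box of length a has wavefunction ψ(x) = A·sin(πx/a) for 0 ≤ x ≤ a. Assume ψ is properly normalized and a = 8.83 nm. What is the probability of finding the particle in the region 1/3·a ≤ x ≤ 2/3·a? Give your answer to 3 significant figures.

P ≈ 0.609

P = ∫_{1/3·a}^{2/3·a} |ψ(x)|² dx.
The normalization integral ∫|ψ|²dx over the whole domain equals a/2·A², and A² cancels in the ratio.
Let u = x/a; then A² and the length scale cancel, so P = ∫_{1/3}^{2/3} sin(π·u)^2 du ÷ ∫_{0}^{1} sin(π·u)^2 du.
With ∫ sin(π·u)^2 du = u/2 - sin(2·π·u)/(4·π) + C, the region integral is √(3)/(4·π) + 1/6 and the full one is 1/2.
Evaluating gives P = (√(3)/2 + π/3)/π.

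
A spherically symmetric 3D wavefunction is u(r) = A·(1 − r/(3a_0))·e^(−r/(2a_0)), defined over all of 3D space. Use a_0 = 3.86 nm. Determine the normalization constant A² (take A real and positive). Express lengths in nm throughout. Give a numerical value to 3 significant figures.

A^2 ≈ 0.00208 nm^(-3)

Require ∫ |u|² 4πr² dr = 1 over the whole domain.
In 3D with spherical symmetry the volume element is 4πr² dr.
Recall ∫₀^∞ r^m e^(−r/β) dr = m!·β^(m+1), carrying out the integral gives A² · 8·π·a_0^3/3.
So A² = (8·π·a_0^3/3)^(−1).
Plugging in a_0 = 3.86 yields A = 0.04556.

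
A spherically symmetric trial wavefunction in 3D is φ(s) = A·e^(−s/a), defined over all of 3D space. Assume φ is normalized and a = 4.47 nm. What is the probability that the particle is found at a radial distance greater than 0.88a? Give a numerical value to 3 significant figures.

P ≈ 0.741

P = ∫ |φ|² 4πs² ds over s > 0.88a.
Normalization gives A² = 1/(π·a^3).
Substituting u = s/a, A², 4π and the length scale all cancel in the ratio: P = ∫_{0.88}^{∞} u^2·e^(-2·u) du / ∫_{0}^{∞} u^2·e^(-2·u) du.
An antiderivative of u^2·e^(-2·u) is -(2·u^2 + 2·u + 1)·e^(-2·u)/4; evaluating from 0.88 to ∞ gives 2693·e^(-44/25)/2500, while the full integral is 1/4.
This evaluates to P = 0.7413.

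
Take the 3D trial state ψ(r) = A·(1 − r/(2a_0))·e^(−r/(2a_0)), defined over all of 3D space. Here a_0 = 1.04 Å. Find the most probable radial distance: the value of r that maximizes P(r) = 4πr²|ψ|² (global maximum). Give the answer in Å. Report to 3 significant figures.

The maximum of P(r) = 4πr²|ψ|² occurs where its derivative vanishes.
Solving yields r = a_0·(√(5) + 3).
With a_0 = 1.04, the most probable radial distance is 5.446 Å.

r ≈ 5.45 Å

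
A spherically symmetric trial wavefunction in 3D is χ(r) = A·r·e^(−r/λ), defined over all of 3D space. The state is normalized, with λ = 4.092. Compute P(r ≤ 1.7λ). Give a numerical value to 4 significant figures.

P ≈ 0.2558

Integrate the radial probability density 4πr²|χ|² over r ≤ 1.7λ.
The full normalization integral is A²·[3·π·λ^5] = 1, fixing A².
In terms of u = r/λ (A², 4π and the length scale all cancel between numerator and denominator), P = [∫_{0}^{1.7} u^4·e^(-2·u) du] / [∫_{0}^{∞} u^4·e^(-2·u) du].
An antiderivative of u^4·e^(-2·u) is -(u^4/2 + u^3 + 3·u^2/2 + 3·u/2 + 3/4)·e^(-2·u); evaluating from 0 to 1.7 gives ≈ 0.191864, while the full integral is 3/4.
This evaluates to P = 0.25582.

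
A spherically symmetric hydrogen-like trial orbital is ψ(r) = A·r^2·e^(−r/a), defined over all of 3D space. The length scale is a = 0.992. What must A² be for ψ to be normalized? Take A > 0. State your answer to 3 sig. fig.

A^2 ≈ 0.0150

Normalization requires ∫|ψ|² 4πr² dr = 1, integrated from 0 to ∞.
In 3D with spherical symmetry the volume element is 4πr² dr.
Using ∫₀^∞ rⁿ e^(−αr) dr = n!/αⁿ⁺¹, ∫|ψ|² 4πr² dr = A²·(45·π·a^7/2).
Setting this equal to 1 gives A² = 1/(45·π·a^7/2).
Plugging in a = 0.992 yields A = 0.1223.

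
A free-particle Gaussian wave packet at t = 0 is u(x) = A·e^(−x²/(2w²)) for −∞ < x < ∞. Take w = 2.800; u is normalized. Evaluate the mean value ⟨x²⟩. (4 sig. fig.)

⟨x^2⟩ ≈ 3.920

⟨x²⟩ = ∫ x^2 |u|² dx over the full domain.
Differentiating ∫e^(−αx²) dx = √(π/α) under α to get the higher moments, since the A² factors cancel between numerator and denominator, ⟨x²⟩ = w^2/2.
Putting w = 2.800 gives 3.9200.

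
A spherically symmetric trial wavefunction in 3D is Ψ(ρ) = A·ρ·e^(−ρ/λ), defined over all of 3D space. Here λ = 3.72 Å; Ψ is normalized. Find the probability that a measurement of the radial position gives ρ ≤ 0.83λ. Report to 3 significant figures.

P ≈ 0.0271

With dV = 4πρ²dρ, the probability is ∫|Ψ|² dV over ρ ≤ 0.83λ.
A² is fixed by ∫₀^∞ 4πρ²|Ψ|² dρ = 1, i.e. A² = (3·π·λ^5)^(−1).
Let u = ρ/λ; then A², 4π and the length scale all cancel, so P = ∫_{0}^{0.83} u^4·e^(-2·u) du ÷ ∫_{0}^{∞} u^4·e^(-2·u) du.
Using ∫ u^4·e^(-2·u) du = -(u^4/2 + u^3 + 3·u^2/2 + 3·u/2 + 3/4)·e^(-2·u), the numerator is ≈ 0.020355 and the denominator is 3/4.
Taking the ratio yields P = 0.02714.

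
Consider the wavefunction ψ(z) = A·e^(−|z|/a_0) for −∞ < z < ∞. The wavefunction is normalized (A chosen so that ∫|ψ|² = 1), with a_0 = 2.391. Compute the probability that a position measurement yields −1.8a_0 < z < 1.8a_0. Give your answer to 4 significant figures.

P ≈ 0.9727

|ψ|² is the probability density, so P = ∫_{−1.8a_0}^{1.8a_0} |ψ|² dz.
Since A² = 1/(a_0), this is the region integral divided by the full normalization integral.
Both integrals are even about z = 0, so only the z ≥ 0 halves are needed (the factors of 2 cancel). In terms of u = z/a_0 (A² and the length scale cancel between numerator and denominator), P = [∫_{0}^{1.8} e^(-2·u) du] / [∫_{0}^{∞} e^(-2·u) du].
An antiderivative of e^(-2·u) is -e^(-2·u)/2; evaluating from 0 to 1.8 gives 1/2 - e^(-18/5)/2, while the full integral is 1/2.
The result is P = 0.97268.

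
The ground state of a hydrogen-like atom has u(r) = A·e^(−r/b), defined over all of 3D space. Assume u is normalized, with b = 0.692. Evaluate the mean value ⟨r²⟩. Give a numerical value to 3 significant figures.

⟨r^2⟩ ≈ 1.44

By definition ⟨r²⟩ = ∫ r^2 |u(r)|² 4πr² dr.
Using ∫₀^∞ rⁿ e^(−αr) dr = n!/αⁿ⁺¹, the ratio of the moment integral to the normalization integral gives ⟨r²⟩ = 3·b^2.
Putting b = 0.692 gives 1.437.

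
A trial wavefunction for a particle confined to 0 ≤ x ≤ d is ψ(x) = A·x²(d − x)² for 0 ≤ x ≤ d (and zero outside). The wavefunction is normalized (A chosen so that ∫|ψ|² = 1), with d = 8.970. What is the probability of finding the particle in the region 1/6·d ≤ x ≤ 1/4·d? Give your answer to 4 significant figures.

The probability is P = ∫ |ψ|² dx over [1/6·d, 1/4·d].
The normalization integral ∫|ψ|²dx over the whole domain equals d^9/630·A², and A² cancels in the ratio.
Let u = x/d; then A² and the length scale cancel, so P = ∫_{1/6}^{1/4} u^4·(1 - u)^4 du ÷ ∫_{0}^{1} u^4·(1 - u)^4 du.
Using ∫ u^4·(1 - u)^4 du = u^5·(70·u^4 - 315·u^3 + 540·u^2 - 420·u + 126)/630, the numerator is ≈ 0.0000634559 and the denominator is 1/630.
Taking the ratio, P = 0.039977.

P ≈ 0.03998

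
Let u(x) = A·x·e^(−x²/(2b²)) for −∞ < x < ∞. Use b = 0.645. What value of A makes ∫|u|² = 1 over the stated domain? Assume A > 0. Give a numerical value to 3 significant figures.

We need A² ∫|f|² dx = 1, taking the integral from −∞ to ∞.
With ∫_{−∞}^{∞} x^(2m) e^(−αx²) dx = (2m−1)!!·√π / (2^m α^(m+1/2)), with u = A·x·e^(−x²/(2b²)), the integral evaluates to A²·[√(π)·b^3/2].
Setting this equal to 1 gives A² = 1/(√(π)·b^3/2).
With b = 0.645: A² = 4.205 and A = 2.051.

A ≈ 2.05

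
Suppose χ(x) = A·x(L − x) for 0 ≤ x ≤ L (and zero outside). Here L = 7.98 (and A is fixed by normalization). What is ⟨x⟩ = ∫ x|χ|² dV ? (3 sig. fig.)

⟨x⟩ ≈ 3.99

⟨x⟩ = ∫ x |χ|² dx over the full domain.
Expanding the polynomial and integrating term by term, the ratio of the moment integral to the normalization integral gives ⟨x⟩ = L/2.
With L = 7.98, ⟨x⟩ = 3.990.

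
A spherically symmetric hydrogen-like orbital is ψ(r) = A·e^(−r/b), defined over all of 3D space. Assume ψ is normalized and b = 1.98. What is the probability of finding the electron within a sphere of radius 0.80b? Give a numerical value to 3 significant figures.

P ≈ 0.217

Integrate the radial probability density 4πr²|ψ|² over r ≤ 0.80b.
A² is fixed by ∫₀^∞ 4πr²|ψ|² dr = 1, i.e. A² = (π·b^3)^(−1).
Let u = r/b; then A², 4π and the length scale all cancel, so P = ∫_{0}^{0.80} u^2·e^(-2·u) du ÷ ∫_{0}^{∞} u^2·e^(-2·u) du.
An antiderivative of u^2·e^(-2·u) is -(2·u^2 + 2·u + 1)·e^(-2·u)/4; evaluating from 0 to 0.80 gives 1/4 - 97·e^(-8/5)/100, while the full integral is 1/4.
The region integral divided by the full integral gives P = 0.2166.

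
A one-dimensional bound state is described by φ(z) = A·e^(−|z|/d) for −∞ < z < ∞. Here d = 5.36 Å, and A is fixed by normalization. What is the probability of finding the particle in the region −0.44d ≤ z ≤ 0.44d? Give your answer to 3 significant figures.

P = ∫_{−0.44d}^{0.44d} |φ(z)|² dz.
With A² fixed by ∫|φ|² = 1, i.e. A² = (d)^(−1), substitute and integrate.
Both integrals are even about z = 0, so only the z ≥ 0 halves are needed (the factors of 2 cancel). In terms of u = z/d (A² and the length scale cancel between numerator and denominator), P = [∫_{0}^{0.44} e^(-2·u) du] / [∫_{0}^{∞} e^(-2·u) du].
An antiderivative of e^(-2·u) is -e^(-2·u)/2; evaluating from 0 to 0.44 gives 1/2 - e^(-22/25)/2, while the full integral is 1/2.
Taking the ratio, P = 0.5852.

P ≈ 0.585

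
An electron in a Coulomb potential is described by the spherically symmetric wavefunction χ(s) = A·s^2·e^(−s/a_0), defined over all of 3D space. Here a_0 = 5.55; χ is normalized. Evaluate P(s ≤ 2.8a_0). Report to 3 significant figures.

P ≈ 0.330

Integrate the radial probability density 4πs²|χ|² over s ≤ 2.8a_0.
Normalization gives A² = 1/(45·π·a_0^7/2).
Let u = s/a_0; then A², 4π and the length scale all cancel, so P = ∫_{0}^{2.8} u^6·e^(-2·u) du ÷ ∫_{0}^{∞} u^6·e^(-2·u) du.
Using ∫ u^6·e^(-2·u) du = -(4·u^6 + 12·u^5 + 30·u^4 + 60·u^3 + 90·u^2 + 90·u + 45)·e^(-2·u)/8, the numerator is ≈ 1.8548 and the denominator is 45/8.
Taking the ratio yields P = 0.3297.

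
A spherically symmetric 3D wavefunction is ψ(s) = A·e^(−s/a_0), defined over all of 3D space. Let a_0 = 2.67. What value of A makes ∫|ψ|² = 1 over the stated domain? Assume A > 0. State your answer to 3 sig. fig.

We need A² ∫|f|² 4πs² ds = 1, taking the integral from 0 to ∞.
Recall ∫₀^∞ s^m e^(−s/β) ds = m!·β^(m+1), the integral (without the A² prefactor) comes out to π·a_0^3.
With a_0 = 2.67: A² = 0.01672 and A = 0.1293.

A ≈ 0.129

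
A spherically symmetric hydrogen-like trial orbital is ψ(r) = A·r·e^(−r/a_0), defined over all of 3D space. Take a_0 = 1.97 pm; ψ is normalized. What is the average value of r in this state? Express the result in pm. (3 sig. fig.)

⟨r⟩ ≈ 4.93 pm

The expectation value is the |ψ|²-weighted average of r: ∫ r|ψ|² 4πr² dr.
Using ∫₀^∞ rⁿ e^(−αr) dr = n!/αⁿ⁺¹, evaluating both integrals, ⟨r⟩ = 5·a_0/2.
Putting a_0 = 1.97 gives 4.925.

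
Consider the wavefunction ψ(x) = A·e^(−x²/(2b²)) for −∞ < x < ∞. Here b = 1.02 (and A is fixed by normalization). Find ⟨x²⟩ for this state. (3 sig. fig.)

The expectation value is the |ψ|²-weighted average of x^2: ∫ x^2|ψ|² dx.
Evaluating both integrals, ⟨x²⟩ = b^2/2.
Putting b = 1.02 gives 0.5202.

⟨x^2⟩ ≈ 0.520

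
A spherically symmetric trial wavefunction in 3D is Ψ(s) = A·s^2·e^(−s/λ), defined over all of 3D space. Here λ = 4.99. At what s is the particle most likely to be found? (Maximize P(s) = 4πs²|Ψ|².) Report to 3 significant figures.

s ≈ 15.0

Differentiate P(s) = 4πs²|Ψ|² with respect to s and set to zero.
This gives s = 3·λ.
With λ = 4.99, the most probable radial distance is 14.97.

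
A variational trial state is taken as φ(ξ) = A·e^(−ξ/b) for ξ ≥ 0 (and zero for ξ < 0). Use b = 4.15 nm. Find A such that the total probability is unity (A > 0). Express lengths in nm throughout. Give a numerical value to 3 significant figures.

Require ∫ |φ|² dξ = 1 over the whole domain.
With ∫₀^∞ ξ^0 e^(−αξ) dξ = 0!/α^1, with φ = A·e^(−ξ/b), the integral evaluates to A²·[b/2].
Hence A² = 1/[b/2].
Plugging in b = 4.15 yields A = 0.6942.

A ≈ 0.694 nm^(-1/2)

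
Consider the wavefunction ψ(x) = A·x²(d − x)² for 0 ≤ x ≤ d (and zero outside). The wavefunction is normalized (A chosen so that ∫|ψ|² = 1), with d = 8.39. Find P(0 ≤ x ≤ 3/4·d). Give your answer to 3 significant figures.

|ψ|² is the probability density, so P = ∫_{0}^{3/4·d} |ψ|² dx.
Since A² = 1/(d^9/630), this is the region integral divided by the full normalization integral.
Let u = x/d; then A² and the length scale cancel, so P = ∫_{0}^{3/4} u^4·(1 - u)^4 du ÷ ∫_{0}^{1} u^4·(1 - u)^4 du.
With ∫ u^4·(1 - u)^4 du = u^5·(70·u^4 - 315·u^3 + 540·u^2 - 420·u + 126)/630 + C, the region integral is ≈ 0.0015096 and the full one is 1/630.
The result is P = 0.9511.

P ≈ 0.951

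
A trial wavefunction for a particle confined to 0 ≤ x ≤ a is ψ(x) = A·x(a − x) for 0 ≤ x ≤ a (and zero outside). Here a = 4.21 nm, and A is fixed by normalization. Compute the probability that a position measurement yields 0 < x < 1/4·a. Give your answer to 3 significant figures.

P ≈ 0.104

The probability is P = ∫ |ψ|² dx over [0, 1/4·a].
The normalization integral ∫|ψ|²dx over the whole domain equals a^5/30·A², and A² cancels in the ratio.
In terms of u = x/a (A² and the length scale cancel between numerator and denominator), P = [∫_{0}^{1/4} u^2·(1 - u)^2 du] / [∫_{0}^{1} u^2·(1 - u)^2 du].
Using ∫ u^2·(1 - u)^2 du = u^3·(6·u^2 - 15·u + 10)/30, the numerator is ≈ 0.0034505 and the denominator is 1/30.
The result is P = 53/512.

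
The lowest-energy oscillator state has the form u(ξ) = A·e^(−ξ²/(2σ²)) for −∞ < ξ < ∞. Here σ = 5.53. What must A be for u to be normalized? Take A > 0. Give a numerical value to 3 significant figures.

Require ∫ |u|² dξ = 1 over the whole domain.
The integral (without the A² prefactor) comes out to √(π)·σ.
Setting this equal to 1 gives A² = 1/(√(π)·σ).
Substituting σ = 5.53 gives A² = 0.1020, so A = 0.3194.

A ≈ 0.319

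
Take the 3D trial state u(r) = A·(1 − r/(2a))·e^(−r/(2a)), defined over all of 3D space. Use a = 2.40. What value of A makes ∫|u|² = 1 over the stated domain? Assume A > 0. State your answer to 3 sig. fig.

Require ∫ |u|² 4πr² dr = 1 over the whole domain.
The angular integral contributes 4π, leaving ∫₀^∞ r²|u|² dr.
∫|u|² 4πr² dr = A²·(8·π·a^3).
With a = 2.40: A² = 0.002878 and A = 0.05365.

A ≈ 0.0536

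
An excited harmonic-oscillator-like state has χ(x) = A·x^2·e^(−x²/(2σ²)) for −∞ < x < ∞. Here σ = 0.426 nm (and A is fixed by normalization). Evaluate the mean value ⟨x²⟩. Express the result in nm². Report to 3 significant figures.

⟨x^2⟩ ≈ 0.454 nm^2

⟨x²⟩ = ∫ x^2 |χ|² dx over the full domain.
Evaluating both integrals, ⟨x²⟩ = 5·σ^2/2.
Putting σ = 0.426 gives 0.4537.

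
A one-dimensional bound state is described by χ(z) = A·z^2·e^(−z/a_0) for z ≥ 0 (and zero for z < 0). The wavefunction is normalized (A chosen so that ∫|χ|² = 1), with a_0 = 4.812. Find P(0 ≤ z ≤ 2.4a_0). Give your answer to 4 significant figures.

P ≈ 0.5237

|χ|² is the probability density, so P = ∫_{0}^{2.4a_0} |χ|² dz.
Since A² = 1/(3·a_0^5/4), this is the region integral divided by the full normalization integral.
Let u = z/a_0; then A² and the length scale cancel, so P = ∫_{0}^{2.4} u^4·e^(-2·u) du ÷ ∫_{0}^{∞} u^4·e^(-2·u) du.
With ∫ u^4·e^(-2·u) du = -(u^4/2 + u^3 + 3·u^2/2 + 3·u/2 + 3/4)·e^(-2·u) + C, the region integral is ≈ 0.392806 and the full one is 3/4.
Evaluating gives P = 0.52374.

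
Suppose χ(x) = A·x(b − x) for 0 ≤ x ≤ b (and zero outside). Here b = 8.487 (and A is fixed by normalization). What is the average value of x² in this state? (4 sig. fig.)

The expectation value is the |χ|²-weighted average of x^2: ∫ x^2|χ|² dx.
Since the A² factors cancel between numerator and denominator, ⟨x²⟩ = 2·b^2/7.
With b = 8.487, ⟨x^2⟩ = 20.580.

⟨x^2⟩ ≈ 20.58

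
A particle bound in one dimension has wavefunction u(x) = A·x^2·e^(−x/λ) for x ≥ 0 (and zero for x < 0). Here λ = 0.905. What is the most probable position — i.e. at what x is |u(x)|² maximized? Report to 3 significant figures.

x ≈ 1.81

Set d/dx [|u(x)|²] = 0 and solve for x > 0.
This gives x = 2·λ.
With λ = 0.905, the most probable position is 1.810.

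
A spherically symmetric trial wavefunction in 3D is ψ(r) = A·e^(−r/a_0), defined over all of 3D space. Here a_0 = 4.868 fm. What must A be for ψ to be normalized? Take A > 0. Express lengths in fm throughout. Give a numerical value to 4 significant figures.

Normalization requires ∫|ψ|² 4πr² dr = 1, integrated from 0 to ∞.
With ψ = A·e^(−r/a_0), the integral evaluates to A²·[π·a_0^3].
Plugging in a_0 = 4.868 yields A = 0.052529.

A ≈ 0.05253 fm^(-3/2)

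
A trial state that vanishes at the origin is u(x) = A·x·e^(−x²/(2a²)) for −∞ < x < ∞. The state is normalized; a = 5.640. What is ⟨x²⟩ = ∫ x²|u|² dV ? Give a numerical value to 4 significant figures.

⟨x^2⟩ ≈ 47.71

The expectation value is the |u|²-weighted average of x^2: ∫ x^2|u|² dx.
Since the A² factors cancel between numerator and denominator, ⟨x²⟩ = 3·a^2/2.
Putting a = 5.640 gives 47.714.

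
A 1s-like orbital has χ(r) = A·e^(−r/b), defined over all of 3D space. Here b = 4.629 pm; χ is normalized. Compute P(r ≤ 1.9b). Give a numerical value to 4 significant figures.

With dV = 4πr²dr, the probability is ∫|χ|² dV over r ≤ 1.9b.
A² is fixed by ∫₀^∞ 4πr²|χ|² dr = 1, i.e. A² = (π·b^3)^(−1).
Substituting u = r/b, A², 4π and the length scale all cancel in the ratio: P = ∫_{0}^{1.9} u^2·e^(-2·u) du / ∫_{0}^{∞} u^2·e^(-2·u) du.
Using ∫ u^2·e^(-2·u) du = -(2·u^2 + 2·u + 1)·e^(-2·u)/4, the numerator is 1/4 - 601·e^(-19/5)/200 and the denominator is 1/4.
The region integral divided by the full integral gives P = 0.73110.

P ≈ 0.7311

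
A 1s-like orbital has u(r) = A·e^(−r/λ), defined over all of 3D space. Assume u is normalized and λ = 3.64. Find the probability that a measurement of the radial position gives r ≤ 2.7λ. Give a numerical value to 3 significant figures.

P ≈ 0.905

Integrate the radial probability density 4πr²|u|² over r ≤ 2.7λ.
A² is fixed by ∫₀^∞ 4πr²|u|² dr = 1, i.e. A² = (π·λ^3)^(−1).
Let t = r/λ; then A², 4π and the length scale all cancel, so P = ∫_{0}^{2.7} t^2·e^(-2·t) dt ÷ ∫_{0}^{∞} t^2·e^(-2·t) dt.
An antiderivative of t^2·e^(-2·t) is -(2·t^2 + 2·t + 1)·e^(-2·t)/4; evaluating from 0 to 2.7 gives 1/4 - 1049·e^(-27/5)/200, while the full integral is 1/4.
Taking the ratio yields P = 0.9052.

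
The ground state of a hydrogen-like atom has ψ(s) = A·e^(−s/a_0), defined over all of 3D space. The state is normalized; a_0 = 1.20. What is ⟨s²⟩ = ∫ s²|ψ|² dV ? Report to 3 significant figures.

⟨s^2⟩ ≈ 4.32

By definition ⟨s²⟩ = ∫ s^2 |ψ(s)|² 4πs² ds.
Evaluating both integrals, ⟨s²⟩ = 3·a_0^2.
Putting a_0 = 1.20 gives 4.320.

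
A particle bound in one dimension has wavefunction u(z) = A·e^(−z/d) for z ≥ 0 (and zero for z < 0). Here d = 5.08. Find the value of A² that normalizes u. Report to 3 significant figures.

A^2 ≈ 0.394

The normalization condition is ∫|u|² dz = 1 from 0 to ∞.
With ∫₀^∞ z^0 e^(−αz) dz = 0!/α^1, with u = A·e^(−z/d), the integral evaluates to A²·[d/2].
With d = 5.08: A² = 0.3937 and A = 0.6275.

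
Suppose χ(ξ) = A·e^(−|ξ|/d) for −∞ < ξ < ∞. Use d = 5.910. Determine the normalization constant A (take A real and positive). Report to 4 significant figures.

Require ∫ |χ|² dξ = 1 over the whole domain.
With χ = A·e^(−|ξ|/d), the integral evaluates to A²·[d].
Hence A² = 1/[d].
Plugging in d = 5.910 yields A = 0.41135.

A ≈ 0.4113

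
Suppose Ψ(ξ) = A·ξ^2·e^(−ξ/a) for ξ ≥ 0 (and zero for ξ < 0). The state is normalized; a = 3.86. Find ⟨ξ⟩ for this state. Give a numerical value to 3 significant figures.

⟨ξ⟩ ≈ 9.65

⟨ξ⟩ = ∫ ξ |Ψ|² dξ over the full domain.
Recall ∫₀^∞ ξ^m e^(−ξ/β) dξ = m!·β^(m+1), since the A² factors cancel between numerator and denominator, ⟨ξ⟩ = 5·a/2.
With a = 3.86, ⟨ξ⟩ = 9.650.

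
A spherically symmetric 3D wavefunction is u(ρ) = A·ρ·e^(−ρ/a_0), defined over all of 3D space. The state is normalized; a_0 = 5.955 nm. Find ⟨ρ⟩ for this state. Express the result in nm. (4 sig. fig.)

⟨ρ⟩ ≈ 14.89 nm

The expectation value is the |u|²-weighted average of ρ: ∫ ρ|u|² 4πρ² dρ.
Since the A² factors cancel between numerator and denominator, ⟨ρ⟩ = 5·a_0/2.
With a_0 = 5.955, ⟨ρ⟩ = 14.888.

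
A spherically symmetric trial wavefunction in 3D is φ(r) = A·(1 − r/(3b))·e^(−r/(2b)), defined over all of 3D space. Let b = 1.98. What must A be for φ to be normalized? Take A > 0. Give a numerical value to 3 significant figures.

We need A² ∫|f|² 4πr² dr = 1, taking the integral from 0 to ∞.
With φ = A·(1 − r/(3b))·e^(−r/(2b)), the integral evaluates to A²·[8·π·b^3/3].
With b = 1.98: A² = 0.01538 and A = 0.1240.

A ≈ 0.124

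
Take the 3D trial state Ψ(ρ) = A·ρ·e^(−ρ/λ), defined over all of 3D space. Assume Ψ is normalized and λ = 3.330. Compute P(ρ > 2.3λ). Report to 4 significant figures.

P ≈ 0.5132

P = ∫ |Ψ|² 4πρ² dρ over ρ > 2.3λ.
A² is fixed by ∫₀^∞ 4πρ²|Ψ|² dρ = 1, i.e. A² = (3·π·λ^5)^(−1).
Substituting u = ρ/λ, A², 4π and the length scale all cancel in the ratio: P = ∫_{2.3}^{∞} u^4·e^(-2·u) du / ∫_{0}^{∞} u^4·e^(-2·u) du.
With ∫ u^4·e^(-2·u) du = -(u^4/2 + u^3 + 3·u^2/2 + 3·u/2 + 3/4)·e^(-2·u) + C, the region integral is ≈ 0.384926 and the full one is 3/4.
Taking the ratio yields P = 0.51323.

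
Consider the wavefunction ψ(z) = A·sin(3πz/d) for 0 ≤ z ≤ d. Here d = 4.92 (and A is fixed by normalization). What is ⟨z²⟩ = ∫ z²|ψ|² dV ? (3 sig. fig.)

The expectation value is the |ψ|²-weighted average of z^2: ∫ z^2|ψ|² dz.
With ∫₀^d sin²(nπz/d) dz = d/2, since the A² factors cancel between numerator and denominator, ⟨z²⟩ = -d^2/(18·π^2) + d^2/3.
Putting d = 4.92 gives 7.933.

⟨z^2⟩ ≈ 7.93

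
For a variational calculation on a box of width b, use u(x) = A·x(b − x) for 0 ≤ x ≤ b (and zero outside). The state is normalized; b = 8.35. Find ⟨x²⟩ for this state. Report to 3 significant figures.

⟨x^2⟩ ≈ 19.9

The expectation value is the |u|²-weighted average of x^2: ∫ x^2|u|² dx.
The ratio of the moment integral to the normalization integral gives ⟨x²⟩ = 2·b^2/7.
Putting b = 8.35 gives 19.92.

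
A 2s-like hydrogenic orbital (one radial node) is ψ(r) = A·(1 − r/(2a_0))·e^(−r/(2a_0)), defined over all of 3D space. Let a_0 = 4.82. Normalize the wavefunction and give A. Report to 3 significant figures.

A ≈ 0.0188

The normalization condition is ∫|ψ|² 4πr² dr = 1 from 0 to ∞.
The angular integral contributes 4π, leaving ∫₀^∞ r²|ψ|² dr.
With ∫₀^∞ r^4 e^(−αr) dr = 4!/α^5, with ψ = A·(1 − r/(2a_0))·e^(−r/(2a_0)), the integral evaluates to A²·[8·π·a_0^3].
So A² = (8·π·a_0^3)^(−1).
Plugging in a_0 = 4.82 yields A = 0.01885.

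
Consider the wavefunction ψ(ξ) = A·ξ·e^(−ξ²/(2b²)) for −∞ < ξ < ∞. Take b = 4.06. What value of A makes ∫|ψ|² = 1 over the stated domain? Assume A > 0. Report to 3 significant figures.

Require ∫ |ψ|² dξ = 1 over the whole domain.
∫|ψ|² dξ = A²·(√(π)·b^3/2).
Setting this equal to 1 gives A² = 1/(√(π)·b^3/2).
Plugging in b = 4.06 yields A = 0.1298.

A ≈ 0.130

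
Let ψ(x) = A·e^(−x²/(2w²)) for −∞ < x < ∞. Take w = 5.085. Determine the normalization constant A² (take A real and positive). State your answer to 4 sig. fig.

Require ∫ |ψ|² dx = 1 over the whole domain.
With ψ = A·e^(−x²/(2w²)), the integral evaluates to A²·[√(π)·w].
Plugging in w = 5.085 yields A = 0.33309.

A^2 ≈ 0.1110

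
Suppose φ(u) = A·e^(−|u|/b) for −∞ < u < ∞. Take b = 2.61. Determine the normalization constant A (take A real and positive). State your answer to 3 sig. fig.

Require ∫ |φ|² du = 1 over the whole domain.
With φ = A·e^(−|u|/b), the integral evaluates to A²·[b].
So A² = (b)^(−1).
Plugging in b = 2.61 yields A = 0.6190.

A ≈ 0.619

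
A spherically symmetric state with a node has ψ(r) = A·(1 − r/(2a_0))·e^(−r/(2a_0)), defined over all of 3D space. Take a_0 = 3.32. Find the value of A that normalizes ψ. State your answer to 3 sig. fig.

A ≈ 0.0330

Normalization requires ∫|ψ|² 4πr² dr = 1, integrated from 0 to ∞.
With ψ = A·(1 − r/(2a_0))·e^(−r/(2a_0)), the integral evaluates to A²·[8·π·a_0^3].
So A² = (8·π·a_0^3)^(−1).
Substituting a_0 = 3.32 gives A² = 0.001087, so A = 0.03297.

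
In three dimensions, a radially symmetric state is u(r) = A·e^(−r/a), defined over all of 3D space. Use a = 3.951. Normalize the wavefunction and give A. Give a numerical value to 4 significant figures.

A ≈ 0.07184

The normalization condition is ∫|u|² 4πr² dr = 1 from 0 to ∞.
The angular integral contributes 4π, leaving ∫₀^∞ r²|u|² dr.
The integral (without the A² prefactor) comes out to π·a^3.
Substituting a = 3.951 gives A² = 0.0051609, so A = 0.071840.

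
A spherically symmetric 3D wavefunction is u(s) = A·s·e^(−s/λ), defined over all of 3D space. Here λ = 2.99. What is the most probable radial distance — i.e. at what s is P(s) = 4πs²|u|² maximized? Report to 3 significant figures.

s ≈ 5.98

The maximum of P(s) = 4πs²|u|² occurs where its derivative vanishes.
This gives s = 2·λ.
With λ = 2.99, the most probable radial distance is 5.980.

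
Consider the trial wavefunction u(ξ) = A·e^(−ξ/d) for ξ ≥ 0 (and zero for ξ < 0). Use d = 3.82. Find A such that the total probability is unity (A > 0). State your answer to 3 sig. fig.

The normalization condition is ∫|u|² dξ = 1 from 0 to ∞.
∫|u|² dξ = A²·(d/2).
Hence A² = 1/[d/2].
Substituting d = 3.82 gives A² = 0.5236, so A = 0.7236.

A ≈ 0.724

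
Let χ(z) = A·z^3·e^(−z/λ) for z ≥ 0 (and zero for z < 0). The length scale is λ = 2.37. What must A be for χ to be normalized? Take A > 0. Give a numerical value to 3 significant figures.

We need A² ∫|f|² dz = 1, taking the integral from 0 to ∞.
Using ∫₀^∞ zⁿ e^(−αz) dz = n!/αⁿ⁺¹, carrying out the integral gives A² · 45·λ^7/8.
So A² = (45·λ^7/8)^(−1).
With λ = 2.37: A² = 0.0004233 and A = 0.02057.

A ≈ 0.0206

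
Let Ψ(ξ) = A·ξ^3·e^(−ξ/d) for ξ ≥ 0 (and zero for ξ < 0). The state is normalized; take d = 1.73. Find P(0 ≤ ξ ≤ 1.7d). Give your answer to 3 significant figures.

|Ψ|² is the probability density, so P = ∫_{0}^{1.7d} |Ψ|² dξ.
With A² fixed by ∫|Ψ|² = 1, i.e. A² = (45·d^7/8)^(−1), substitute and integrate.
In terms of u = ξ/d (A² and the length scale cancel between numerator and denominator), P = [∫_{0}^{1.7} u^6·e^(-2·u) du] / [∫_{0}^{∞} u^6·e^(-2·u) du].
Using ∫ u^6·e^(-2·u) du = -(4·u^6 + 12·u^5 + 30·u^4 + 60·u^3 + 90·u^2 + 90·u + 45)·e^(-2·u)/8, the numerator is ≈ 0.32542 and the denominator is 45/8.
The result is P = 0.05785.

P ≈ 0.0579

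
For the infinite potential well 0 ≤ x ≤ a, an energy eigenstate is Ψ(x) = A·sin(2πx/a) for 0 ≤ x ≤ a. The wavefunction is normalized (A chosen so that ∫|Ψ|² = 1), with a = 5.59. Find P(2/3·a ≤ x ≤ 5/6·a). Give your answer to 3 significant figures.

P ≈ 0.304

The probability is P = ∫ |Ψ|² dx over [2/3·a, 5/6·a].
With A² fixed by ∫|Ψ|² = 1, i.e. A² = (a/2)^(−1), substitute and integrate.
In terms of u = x/a (A² and the length scale cancel between numerator and denominator), P = [∫_{2/3}^{5/6} sin(2·π·u)^2 du] / [∫_{0}^{1} sin(2·π·u)^2 du].
Using ∫ sin(2·π·u)^2 du = u/2 - sin(4·π·u)/(8·π), the numerator is √(3)/(8·π) + 1/12 and the denominator is 1/2.
The result is P = (√(3)/4 + π/6)/π.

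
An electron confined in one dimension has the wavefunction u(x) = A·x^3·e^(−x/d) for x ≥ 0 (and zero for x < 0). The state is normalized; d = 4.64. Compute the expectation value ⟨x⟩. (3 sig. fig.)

⟨x⟩ ≈ 16.2

⟨x⟩ = ∫ x |u|² dx over the full domain.
Using ∫₀^∞ xⁿ e^(−αx) dx = n!/αⁿ⁺¹, evaluating both integrals, ⟨x⟩ = 7·d/2.
With d = 4.64, ⟨x⟩ = 16.24.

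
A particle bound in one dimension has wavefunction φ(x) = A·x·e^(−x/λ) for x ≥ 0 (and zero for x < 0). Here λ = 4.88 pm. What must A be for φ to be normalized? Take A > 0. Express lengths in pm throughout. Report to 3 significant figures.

A ≈ 0.186 pm^(-3/2)

The normalization condition is ∫|φ|² dx = 1 from 0 to ∞.
With ∫₀^∞ x^2 e^(−αx) dx = 2!/α^3, ∫|φ|² dx = A²·(λ^3/4).
Setting this equal to 1 gives A² = 1/(λ^3/4).
Plugging in λ = 4.88 yields A = 0.1855.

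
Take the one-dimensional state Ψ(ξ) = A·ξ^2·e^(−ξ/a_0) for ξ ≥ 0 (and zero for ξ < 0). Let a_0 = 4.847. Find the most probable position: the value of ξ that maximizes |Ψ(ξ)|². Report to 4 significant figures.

The maximum of |Ψ(ξ)|² occurs where its derivative vanishes.
This gives ξ = 2·a_0.
With a_0 = 4.847, the most probable position is 9.6940.

ξ ≈ 9.694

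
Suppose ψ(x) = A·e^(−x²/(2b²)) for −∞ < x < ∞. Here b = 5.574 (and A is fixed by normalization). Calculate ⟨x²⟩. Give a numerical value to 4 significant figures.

⟨x^2⟩ ≈ 15.53

⟨x²⟩ = ∫ x^2 |ψ|² dx over the full domain.
Evaluating both integrals, ⟨x²⟩ = b^2/2.
Putting b = 5.574 gives 15.535.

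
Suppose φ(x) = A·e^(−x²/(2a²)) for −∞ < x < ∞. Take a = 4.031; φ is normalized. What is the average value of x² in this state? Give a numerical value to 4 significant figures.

⟨x^2⟩ ≈ 8.124

The expectation value is the |φ|²-weighted average of x^2: ∫ x^2|φ|² dx.
With ∫_{−∞}^{∞} x^(2m) e^(−αx²) dx = (2m−1)!!·√π / (2^m α^(m+1/2)), evaluating both integrals, ⟨x²⟩ = a^2/2.
Putting a = 4.031 gives 8.1245.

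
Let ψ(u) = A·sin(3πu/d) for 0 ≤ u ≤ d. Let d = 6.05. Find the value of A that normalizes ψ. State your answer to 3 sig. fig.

A ≈ 0.575

Normalization requires ∫|ψ|² du = 1, integrated from 0 to d.
With ∫₀^d sin²(nπu/d) du = d/2, the integral (without the A² prefactor) comes out to d/2.
Hence A² = 1/[d/2].
Plugging in d = 6.05 yields A = 0.5750.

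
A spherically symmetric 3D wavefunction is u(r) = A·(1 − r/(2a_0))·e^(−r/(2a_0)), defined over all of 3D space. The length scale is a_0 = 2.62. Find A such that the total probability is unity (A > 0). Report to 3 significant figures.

We need A² ∫|f|² 4πr² dr = 1, taking the integral from 0 to ∞.
The angular integral contributes 4π, leaving ∫₀^∞ r²|u|² dr.
The integral (without the A² prefactor) comes out to 8·π·a_0^3.
Setting this equal to 1 gives A² = 1/(8·π·a_0^3).
With a_0 = 2.62: A² = 0.002212 and A = 0.04704.

A ≈ 0.0470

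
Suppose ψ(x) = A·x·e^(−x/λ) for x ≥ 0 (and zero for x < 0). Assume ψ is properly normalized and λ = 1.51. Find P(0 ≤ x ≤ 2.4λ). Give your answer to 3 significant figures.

The probability is P = ∫ |ψ|² dx over [0, 2.4λ].
Since A² = 1/(λ^3/4), this is the region integral divided by the full normalization integral.
Substituting u = x/λ, A² and the length scale cancel in the ratio: P = ∫_{0}^{2.4} u^2·e^(-2·u) du / ∫_{0}^{∞} u^2·e^(-2·u) du.
An antiderivative of u^2·e^(-2·u) is -(2·u^2 + 2·u + 1)·e^(-2·u)/4; evaluating from 0 to 2.4 gives 1/4 - 433·e^(-24/5)/100, while the full integral is 1/4.
This works out to P = 0.8575.

P ≈ 0.857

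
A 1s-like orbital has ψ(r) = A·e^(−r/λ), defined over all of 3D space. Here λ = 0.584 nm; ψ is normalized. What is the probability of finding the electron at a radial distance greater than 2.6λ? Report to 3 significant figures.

P ≈ 0.109

With dV = 4πr²dr, the probability is ∫|ψ|² dV over r > 2.6λ.
The full normalization integral is A²·[π·λ^3] = 1, fixing A².
In terms of u = r/λ (A², 4π and the length scale all cancel between numerator and denominator), P = [∫_{2.6}^{∞} u^2·e^(-2·u) du] / [∫_{0}^{∞} u^2·e^(-2·u) du].
With ∫ u^2·e^(-2·u) du = -(2·u^2 + 2·u + 1)·e^(-2·u)/4 + C, the region integral is 493·e^(-26/5)/100 and the full one is 1/4.
The region integral divided by the full integral gives P = 0.1088.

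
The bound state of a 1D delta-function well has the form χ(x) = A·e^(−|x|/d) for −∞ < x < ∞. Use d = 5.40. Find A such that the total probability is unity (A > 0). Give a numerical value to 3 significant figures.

A ≈ 0.430

We need A² ∫|f|² dx = 1, taking the integral from −∞ to ∞.
Using ∫₀^∞ xⁿ e^(−αx) dx = n!/αⁿ⁺¹, the integral (without the A² prefactor) comes out to d.
With d = 5.40: A² = 0.1852 and A = 0.4303.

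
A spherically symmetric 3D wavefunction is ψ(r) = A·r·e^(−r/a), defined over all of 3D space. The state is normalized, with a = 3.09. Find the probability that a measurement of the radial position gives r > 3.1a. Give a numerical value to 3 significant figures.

P ≈ 0.259

With dV = 4πr²dr, the probability is ∫|ψ|² dV over r > 3.1a.
A² is fixed by ∫₀^∞ 4πr²|ψ|² dr = 1, i.e. A² = (3·π·a^5)^(−1).
In terms of u = r/a (A², 4π and the length scale all cancel between numerator and denominator), P = [∫_{3.1}^{∞} u^4·e^(-2·u) du] / [∫_{0}^{∞} u^4·e^(-2·u) du].
An antiderivative of u^4·e^(-2·u) is -(u^4/2 + u^3 + 3·u^2/2 + 3·u/2 + 3/4)·e^(-2·u); evaluating from 3.1 to ∞ gives ≈ 0.19438, while the full integral is 3/4.
The region integral divided by the full integral gives P = 0.2592.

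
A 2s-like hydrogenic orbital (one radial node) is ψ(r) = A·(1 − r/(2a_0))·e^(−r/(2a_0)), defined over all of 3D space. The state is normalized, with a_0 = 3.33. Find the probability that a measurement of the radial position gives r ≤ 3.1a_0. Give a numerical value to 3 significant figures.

P ≈ 0.0788

P = ∫ |ψ|² 4πr² dr over r ≤ 3.1a_0.
Normalization gives A² = 1/(8·π·a_0^3).
Let u = r/a_0; then A², 4π and the length scale all cancel, so P = ∫_{0}^{3.1} u^2·(1 - u/2)^2·e^(-u) du ÷ ∫_{0}^{∞} u^2·(1 - u/2)^2·e^(-u) du.
Using ∫ u^2·(1 - u/2)^2·e^(-u) du = -(u^4/4 + u^2 + 2·u + 2)·e^(-u), the numerator is ≈ 0.15758 and the denominator is 2.
The region integral divided by the full integral gives P = 0.07879.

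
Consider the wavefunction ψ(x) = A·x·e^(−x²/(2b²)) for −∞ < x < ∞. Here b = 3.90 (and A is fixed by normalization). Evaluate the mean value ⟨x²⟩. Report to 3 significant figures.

By definition ⟨x²⟩ = ∫ x^2 |ψ(x)|² dx.
With ∫_{−∞}^{∞} x^(2m) e^(−αx²) dx = (2m−1)!!·√π / (2^m α^(m+1/2)), the ratio of the moment integral to the normalization integral gives ⟨x²⟩ = 3·b^2/2.
With b = 3.90, ⟨x^2⟩ = 22.82.

⟨x^2⟩ ≈ 22.8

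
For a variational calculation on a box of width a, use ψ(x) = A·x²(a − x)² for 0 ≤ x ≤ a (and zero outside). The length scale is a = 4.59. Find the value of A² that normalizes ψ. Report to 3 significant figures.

Normalization requires ∫|ψ|² dx = 1, integrated from 0 to a.
Carrying out the integral gives A² · a^9/630.
Hence A² = 1/[a^9/630].
Plugging in a = 4.59 yields A = 0.02639.

A^2 ≈ 0.000697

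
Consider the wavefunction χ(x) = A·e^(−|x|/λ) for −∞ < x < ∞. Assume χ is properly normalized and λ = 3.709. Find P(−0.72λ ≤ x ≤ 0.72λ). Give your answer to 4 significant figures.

P ≈ 0.7631

The probability is P = ∫ |χ|² dx over [−0.72λ, 0.72λ].
With A² fixed by ∫|χ|² = 1, i.e. A² = (λ)^(−1), substitute and integrate.
By symmetry take twice the x ≥ 0 contribution in numerator and denominator; the 2's cancel. Let u = x/λ; then A² and the length scale cancel, so P = ∫_{0}^{0.72} e^(-2·u) du ÷ ∫_{0}^{∞} e^(-2·u) du.
An antiderivative of e^(-2·u) is -e^(-2·u)/2; evaluating from 0 to 0.72 gives 1/2 - e^(-36/25)/2, while the full integral is 1/2.
Taking the ratio, P = 0.76307.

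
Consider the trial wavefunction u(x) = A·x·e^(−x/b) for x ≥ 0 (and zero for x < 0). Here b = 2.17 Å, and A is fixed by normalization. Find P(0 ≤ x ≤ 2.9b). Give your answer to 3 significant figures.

P ≈ 0.928

|u|² is the probability density, so P = ∫_{0}^{2.9b} |u|² dx.
The normalization integral ∫|u|²dx over the whole domain equals b^3/4·A², and A² cancels in the ratio.
In terms of t = x/b (A² and the length scale cancel between numerator and denominator), P = [∫_{0}^{2.9} t^2·e^(-2·t) dt] / [∫_{0}^{∞} t^2·e^(-2·t) dt].
An antiderivative of t^2·e^(-2·t) is -(2·t^2 + 2·t + 1)·e^(-2·t)/4; evaluating from 0 to 2.9 gives 1/4 - 1181·e^(-29/5)/200, while the full integral is 1/4.
The result is P = 0.9285.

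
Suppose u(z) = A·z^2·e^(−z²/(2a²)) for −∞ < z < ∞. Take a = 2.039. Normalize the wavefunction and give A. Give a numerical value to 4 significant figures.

A ≈ 0.1461

Require ∫ |u|² dz = 1 over the whole domain.
Using the Gaussian integral ∫_{−∞}^{∞} e^(−αz²) dz = √(π/α), ∫|u|² dz = A²·(3·√(π)·a^5/4).
Setting this equal to 1 gives A² = 1/(3·√(π)·a^5/4).
Substituting a = 2.039 gives A² = 0.021344, so A = 0.14610.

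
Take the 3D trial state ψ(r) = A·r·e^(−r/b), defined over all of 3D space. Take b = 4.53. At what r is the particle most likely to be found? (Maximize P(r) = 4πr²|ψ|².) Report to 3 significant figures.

Differentiate P(r) = 4πr²|ψ|² with respect to r and set to zero.
This gives r = 2·b.
With b = 4.53, the most probable radial distance is 9.060.

r ≈ 9.06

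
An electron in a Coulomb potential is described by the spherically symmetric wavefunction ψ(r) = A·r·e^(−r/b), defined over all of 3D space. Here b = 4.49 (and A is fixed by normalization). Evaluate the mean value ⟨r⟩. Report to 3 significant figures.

The expectation value is the |ψ|²-weighted average of r: ∫ r|ψ|² 4πr² dr.
The ratio of the moment integral to the normalization integral gives ⟨r⟩ = 5·b/2.
With b = 4.49, ⟨r⟩ = 11.23.

⟨r⟩ ≈ 11.2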